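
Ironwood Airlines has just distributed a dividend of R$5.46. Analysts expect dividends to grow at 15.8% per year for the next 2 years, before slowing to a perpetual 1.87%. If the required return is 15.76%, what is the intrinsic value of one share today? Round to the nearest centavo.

Two-stage DDM. Project D₁…D_2 at 0.158, terminal growth 0.0187, discount at r = 0.1576.
D_1 = 6.3227
D_2 = 7.3217
Terminal value at t=2: TV = D_3/(r−g) = 7.4586/(0.1576−0.0187) = 53.6975
P₀ = 6.3227/(1+0.1576)^1 + 7.3217/(1+0.1576)^2 + 53.6975/(1+0.1576)^2 = 50.9973

R$51.00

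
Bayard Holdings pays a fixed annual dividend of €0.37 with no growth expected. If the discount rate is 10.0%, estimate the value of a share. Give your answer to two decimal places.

Zero-growth DDM (perpetuity): P₀ = D/r = 0.37 / 0.1 = 3.7000

€3.70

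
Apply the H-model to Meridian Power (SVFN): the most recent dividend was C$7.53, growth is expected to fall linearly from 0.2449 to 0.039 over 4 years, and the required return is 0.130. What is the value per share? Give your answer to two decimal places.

C$120.05

H-model: P₀ = D₀[(1+g_L) + H(g_S−g_L)]/(r−g_L), with H = 4/2 = 2.
P₀ = 7.53 × [(1+0.039) + 2×(0.2449−0.039)] / (0.13−0.039)
   = 7.53 × 1.4508 / 0.091 = 120.0497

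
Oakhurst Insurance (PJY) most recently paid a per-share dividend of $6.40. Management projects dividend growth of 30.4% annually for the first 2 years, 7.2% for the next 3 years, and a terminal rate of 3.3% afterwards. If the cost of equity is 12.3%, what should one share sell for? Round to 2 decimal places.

$125.82

Three-stage DDM. Project D₁…D_5; terminal Gordon value at t=5 with g = 0.033; discount at r = 0.123.
D_1 = 8.3456
D_2 = 10.8827
D_3 = 11.6662
D_4 = 12.5062
D_5 = 13.4066
TV_5 = 13.8490/(0.123−0.033) = 153.8783
P₀ = Σ Dₜ/(1+r)ᵗ + TV_5/(1+r)^5 = 125.8224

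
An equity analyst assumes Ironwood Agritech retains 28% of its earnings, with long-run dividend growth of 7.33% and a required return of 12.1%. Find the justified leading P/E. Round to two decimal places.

Payout ratio b = 1 − 0.28 = 0.72.
Justified leading P/E = b/(r−g) = 0.72/(0.121−0.0733) = 15.0943

15.09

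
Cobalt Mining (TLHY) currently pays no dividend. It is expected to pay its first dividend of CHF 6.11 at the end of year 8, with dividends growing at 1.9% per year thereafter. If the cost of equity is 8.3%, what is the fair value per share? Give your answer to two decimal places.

CHF 54.63

Deferred-dividend DDM. At t=7 the remaining stream is a growing perpetuity with first payment D_8 = 6.11.
V_7 = D_8/(r−g) = 6.11/(0.083−0.019) = 95.4688
P₀ = V_7/(1+r)^7 = 95.4688/(1+0.083)^7 = 54.6339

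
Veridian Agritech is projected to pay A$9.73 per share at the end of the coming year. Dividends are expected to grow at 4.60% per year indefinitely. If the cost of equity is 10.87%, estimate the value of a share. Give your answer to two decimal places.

A$155.18

Gordon growth model: P₀ = D₁/(r − g), with D₁ = 9.73 given directly.
P₀ = 9.7300 / (0.1087 − 0.046) = 9.7300 / 0.0627 = 155.1834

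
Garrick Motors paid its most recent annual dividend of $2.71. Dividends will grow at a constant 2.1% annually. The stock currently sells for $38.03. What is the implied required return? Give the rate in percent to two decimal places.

9.38%

Rearranging the constant-growth DDM: r = D₁/P₀ + g.
D₁ = 2.71 × (1 + 0.021) = 2.7669.
r = 2.7669 / 38.03 + 0.021 = 0.07276 + 0.021 = 0.09376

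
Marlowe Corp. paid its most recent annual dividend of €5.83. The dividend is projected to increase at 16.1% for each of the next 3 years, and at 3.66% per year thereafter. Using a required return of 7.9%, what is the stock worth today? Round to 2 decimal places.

Two-stage DDM. Project D₁…D_3 at 0.161, terminal growth 0.0366, discount at r = 0.079.
D_1 = 6.7686
D_2 = 7.8584
D_3 = 9.1236
Terminal value at t=3: TV = D_4/(r−g) = 9.4575/(0.079−0.0366) = 223.0543
P₀ = 6.7686/(1+0.079)^1 + 7.8584/(1+0.079)^2 + 9.1236/(1+0.079)^3 + 223.0543/(1+0.079)^3 = 197.8460

€197.85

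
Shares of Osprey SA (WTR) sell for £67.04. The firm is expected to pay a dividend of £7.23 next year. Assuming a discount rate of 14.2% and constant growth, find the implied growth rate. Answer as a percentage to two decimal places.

3.42%

From P₀ = D₁/(r − g), the implied growth is g = r − D₁/P₀.
g = 0.142 − 7.23/67.04 = 0.142 − 0.10785 = 0.03415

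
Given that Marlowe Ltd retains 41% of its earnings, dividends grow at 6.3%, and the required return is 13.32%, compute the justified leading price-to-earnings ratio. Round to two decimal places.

Payout ratio b = 1 − 0.41 = 0.59.
Justified leading P/E = b/(r−g) = 0.59/(0.1332−0.063) = 8.4046

8.40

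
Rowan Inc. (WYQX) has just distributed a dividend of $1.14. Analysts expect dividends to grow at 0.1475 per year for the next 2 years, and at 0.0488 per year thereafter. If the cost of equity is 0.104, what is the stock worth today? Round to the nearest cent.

$25.82

Two-stage DDM. Project D₁…D_2 at 0.1475, terminal growth 0.0488, discount at r = 0.104.
D_1 = 1.3081
D_2 = 1.5011
Terminal value at t=2: TV = D_3/(r−g) = 1.5744/(0.104−0.0488) = 28.5209
P₀ = 1.3081/(1+0.104)^1 + 1.5011/(1+0.104)^2 + 28.5209/(1+0.104)^2 = 25.8171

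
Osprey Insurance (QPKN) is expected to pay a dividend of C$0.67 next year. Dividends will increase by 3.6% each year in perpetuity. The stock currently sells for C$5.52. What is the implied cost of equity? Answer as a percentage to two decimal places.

Rearranging the constant-growth DDM: r = D₁/P₀ + g.
r = 0.6700 / 5.52 + 0.036 = 0.12138 + 0.036 = 0.15738

15.74%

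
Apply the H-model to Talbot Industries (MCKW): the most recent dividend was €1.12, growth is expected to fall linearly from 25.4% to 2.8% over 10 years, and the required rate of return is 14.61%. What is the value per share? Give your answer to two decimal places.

€20.47

H-model: P₀ = D₀[(1+g_L) + H(g_S−g_L)]/(r−g_L), with H = 10/2 = 5.
P₀ = 1.12 × [(1+0.028) + 5×(0.254−0.028)] / (0.1461−0.028)
   = 1.12 × 2.1580 / 0.1181 = 20.4654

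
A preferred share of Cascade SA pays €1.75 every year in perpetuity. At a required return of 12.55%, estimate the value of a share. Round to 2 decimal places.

€13.94

Zero-growth DDM (perpetuity): P₀ = D/r = 1.75 / 0.1255 = 13.9442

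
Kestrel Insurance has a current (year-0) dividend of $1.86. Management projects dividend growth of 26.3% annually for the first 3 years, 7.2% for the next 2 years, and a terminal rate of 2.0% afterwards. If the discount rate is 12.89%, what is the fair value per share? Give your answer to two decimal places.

$33.84

Three-stage DDM. Project D₁…D_5; terminal Gordon value at t=5 with g = 0.02; discount at r = 0.1289.
D_1 = 2.3492
D_2 = 2.9670
D_3 = 3.7473
D_4 = 4.0171
D_5 = 4.3064
TV_5 = 4.3925/(0.1289−0.02) = 40.3353
P₀ = Σ Dₜ/(1+r)ᵗ + TV_5/(1+r)^5 = 33.8352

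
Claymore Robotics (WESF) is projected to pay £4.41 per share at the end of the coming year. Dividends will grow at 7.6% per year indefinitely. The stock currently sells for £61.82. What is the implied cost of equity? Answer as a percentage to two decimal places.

14.73%

Rearranging the constant-growth DDM: r = D₁/P₀ + g.
r = 4.4100 / 61.82 + 0.076 = 0.07134 + 0.076 = 0.14734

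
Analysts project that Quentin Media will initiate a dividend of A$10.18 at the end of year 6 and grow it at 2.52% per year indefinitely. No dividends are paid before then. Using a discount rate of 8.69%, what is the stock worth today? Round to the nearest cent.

Deferred-dividend DDM. At t=5 the remaining stream is a growing perpetuity with first payment D_6 = 10.18.
V_5 = D_6/(r−g) = 10.18/(0.0869−0.0252) = 164.9919
P₀ = V_5/(1+r)^5 = 164.9919/(1+0.0869)^5 = 108.7714

A$108.77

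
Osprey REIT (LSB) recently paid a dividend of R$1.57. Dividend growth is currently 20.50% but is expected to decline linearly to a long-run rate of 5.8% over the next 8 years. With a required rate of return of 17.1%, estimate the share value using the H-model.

R$22.87

H-model: P₀ = D₀[(1+g_L) + H(g_S−g_L)]/(r−g_L), with H = 8/2 = 4.
P₀ = 1.57 × [(1+0.058) + 4×(0.205−0.058)] / (0.171−0.058)
   = 1.57 × 1.6460 / 0.113 = 22.8692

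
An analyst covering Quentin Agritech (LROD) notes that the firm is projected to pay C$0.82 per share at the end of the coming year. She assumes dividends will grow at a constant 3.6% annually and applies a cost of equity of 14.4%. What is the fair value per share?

C$7.59

Gordon growth model: P₀ = D₁/(r − g), with D₁ = 0.82 given directly.
P₀ = 0.8200 / (0.144 − 0.036) = 0.8200 / 0.108 = 7.5926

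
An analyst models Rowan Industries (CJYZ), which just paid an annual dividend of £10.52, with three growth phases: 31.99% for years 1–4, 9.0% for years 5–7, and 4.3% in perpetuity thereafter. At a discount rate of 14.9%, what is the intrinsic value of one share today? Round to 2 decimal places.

£263.62

Three-stage DDM. Project D₁…D_7; terminal Gordon value at t=7 with g = 0.043; discount at r = 0.149.
D_1 = 13.8853
D_2 = 18.3273
D_3 = 24.1902
D_4 = 31.9286
D_5 = 34.8022
D_6 = 37.9344
D_7 = 41.3485
TV_7 = 43.1264/(0.149−0.043) = 406.8533
P₀ = Σ Dₜ/(1+r)ᵗ + TV_7/(1+r)^7 = 263.6218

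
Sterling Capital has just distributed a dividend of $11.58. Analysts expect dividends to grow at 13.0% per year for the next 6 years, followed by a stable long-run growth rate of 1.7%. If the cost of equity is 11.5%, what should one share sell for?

Two-stage DDM. Project D₁…D_6 at 0.13, terminal growth 0.017, discount at r = 0.115.
D_1 = 13.0854
D_2 = 14.7865
D_3 = 16.7087
D_4 = 18.8809
D_5 = 21.3354
D_6 = 24.1090
Terminal value at t=6: TV = D_7/(r−g) = 24.5189/(0.115−0.017) = 250.1924
P₀ = 13.0854/(1+0.115)^1 + 14.7865/(1+0.115)^2 + 16.7087/(1+0.115)^3 + 18.8809/(1+0.115)^4 + 21.3354/(1+0.115)^5 + 24.1090/(1+0.115)^6 + 250.1924/(1+0.115)^6 = 203.0300

$203.03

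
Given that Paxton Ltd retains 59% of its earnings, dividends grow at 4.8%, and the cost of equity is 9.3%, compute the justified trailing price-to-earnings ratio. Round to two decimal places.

Payout ratio b = 1 − 0.59 = 0.41.
Justified trailing P/E = b(1+g)/(r−g) = 0.41×(1+0.048)/(0.093−0.048) = 9.5484

9.55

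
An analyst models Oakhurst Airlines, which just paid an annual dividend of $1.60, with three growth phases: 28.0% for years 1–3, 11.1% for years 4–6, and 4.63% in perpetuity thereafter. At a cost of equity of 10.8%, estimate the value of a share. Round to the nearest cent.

Three-stage DDM. Project D₁…D_6; terminal Gordon value at t=6 with g = 0.0463; discount at r = 0.108.
D_1 = 2.0480
D_2 = 2.6214
D_3 = 3.3554
D_4 = 3.7279
D_5 = 4.1417
D_6 = 4.6014
TV_6 = 4.8145/(0.108−0.0463) = 78.0303
P₀ = Σ Dₜ/(1+r)ᵗ + TV_6/(1+r)^6 = 56.0630

$56.06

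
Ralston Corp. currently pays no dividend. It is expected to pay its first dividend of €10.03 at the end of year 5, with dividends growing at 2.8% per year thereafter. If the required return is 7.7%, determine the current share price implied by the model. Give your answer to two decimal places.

€152.14

Deferred-dividend DDM. At t=4 the remaining stream is a growing perpetuity with first payment D_5 = 10.03.
V_4 = D_5/(r−g) = 10.03/(0.077−0.028) = 204.6939
P₀ = V_4/(1+r)^4 = 204.6939/(1+0.077)^4 = 152.1395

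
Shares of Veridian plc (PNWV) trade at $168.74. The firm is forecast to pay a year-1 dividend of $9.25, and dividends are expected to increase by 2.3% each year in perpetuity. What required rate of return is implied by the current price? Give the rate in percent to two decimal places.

Rearranging the constant-growth DDM: r = D₁/P₀ + g.
r = 9.2500 / 168.74 + 0.023 = 0.05482 + 0.023 = 0.07782

7.78%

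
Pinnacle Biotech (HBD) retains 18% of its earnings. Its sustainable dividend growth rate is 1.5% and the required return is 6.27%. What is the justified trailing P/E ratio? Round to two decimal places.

17.45

Payout ratio b = 1 − 0.18 = 0.82.
Justified trailing P/E = b(1+g)/(r−g) = 0.82×(1+0.015)/(0.0627−0.015) = 17.4486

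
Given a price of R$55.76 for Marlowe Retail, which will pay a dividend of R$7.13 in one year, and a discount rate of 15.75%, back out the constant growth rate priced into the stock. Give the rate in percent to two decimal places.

From P₀ = D₁/(r − g), the implied growth is g = r − D₁/P₀.
g = 0.1575 − 7.13/55.76 = 0.1575 − 0.12787 = 0.02963

2.96%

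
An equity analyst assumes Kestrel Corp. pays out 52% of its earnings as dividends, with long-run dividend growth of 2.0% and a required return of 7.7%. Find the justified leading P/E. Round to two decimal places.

9.12

Justified leading P/E = b/(r−g) = 0.52/(0.077−0.02) = 9.1228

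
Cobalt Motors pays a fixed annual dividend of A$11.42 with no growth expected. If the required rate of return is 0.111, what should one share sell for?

Zero-growth DDM (perpetuity): P₀ = D/r = 11.42 / 0.111 = 102.8829

A$102.88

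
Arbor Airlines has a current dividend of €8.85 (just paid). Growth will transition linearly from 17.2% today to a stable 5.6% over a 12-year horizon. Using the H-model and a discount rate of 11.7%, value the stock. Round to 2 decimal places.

H-model: P₀ = D₀[(1+g_L) + H(g_S−g_L)]/(r−g_L), with H = 12/2 = 6.
P₀ = 8.85 × [(1+0.056) + 6×(0.172−0.056)] / (0.117−0.056)
   = 8.85 × 1.7520 / 0.061 = 254.1836

€254.18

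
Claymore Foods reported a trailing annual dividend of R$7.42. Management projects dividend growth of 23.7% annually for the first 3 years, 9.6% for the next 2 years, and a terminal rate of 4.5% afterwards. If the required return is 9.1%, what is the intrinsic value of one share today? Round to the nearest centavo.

Three-stage DDM. Project D₁…D_5; terminal Gordon value at t=5 with g = 0.045; discount at r = 0.091.
D_1 = 9.1785
D_2 = 11.3539
D_3 = 14.0447
D_4 = 15.3930
D_5 = 16.8707
TV_5 = 17.6299/(0.091−0.045) = 383.2592
P₀ = Σ Dₜ/(1+r)ᵗ + TV_5/(1+r)^5 = 298.4993

R$298.50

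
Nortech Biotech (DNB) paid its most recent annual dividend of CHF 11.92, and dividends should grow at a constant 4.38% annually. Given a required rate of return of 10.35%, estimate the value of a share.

Gordon growth model: P₀ = D₁/(r − g). D₁ = 11.92 × (1 + 0.0438) = 12.4421.
P₀ = 12.4421 / (0.1035 − 0.0438) = 12.4421 / 0.0597 = 208.4103

CHF 208.41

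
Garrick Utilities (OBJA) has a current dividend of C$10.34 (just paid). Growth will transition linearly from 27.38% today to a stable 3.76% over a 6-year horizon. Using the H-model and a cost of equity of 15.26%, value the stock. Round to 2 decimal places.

H-model: P₀ = D₀[(1+g_L) + H(g_S−g_L)]/(r−g_L), with H = 6/2 = 3.
P₀ = 10.34 × [(1+0.0376) + 3×(0.2738−0.0376)] / (0.1526−0.0376)
   = 10.34 × 1.7462 / 0.115 = 157.0062

C$157.01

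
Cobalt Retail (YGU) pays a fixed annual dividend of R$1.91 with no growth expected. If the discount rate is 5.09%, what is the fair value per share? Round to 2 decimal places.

R$37.52

Zero-growth DDM (perpetuity): P₀ = D/r = 1.91 / 0.0509 = 37.5246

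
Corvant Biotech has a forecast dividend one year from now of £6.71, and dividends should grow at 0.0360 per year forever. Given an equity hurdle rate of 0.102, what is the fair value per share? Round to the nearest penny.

Gordon growth model: P₀ = D₁/(r − g), with D₁ = 6.71 given directly.
P₀ = 6.7100 / (0.102 − 0.036) = 6.7100 / 0.066 = 101.6667

£101.67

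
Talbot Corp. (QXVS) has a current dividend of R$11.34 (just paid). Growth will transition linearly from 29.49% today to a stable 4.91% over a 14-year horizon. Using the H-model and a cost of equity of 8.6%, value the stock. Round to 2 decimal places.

R$851.18

H-model: P₀ = D₀[(1+g_L) + H(g_S−g_L)]/(r−g_L), with H = 14/2 = 7.
P₀ = 11.34 × [(1+0.0491) + 7×(0.2949−0.0491)] / (0.086−0.0491)
   = 11.34 × 2.7697 / 0.0369 = 851.1761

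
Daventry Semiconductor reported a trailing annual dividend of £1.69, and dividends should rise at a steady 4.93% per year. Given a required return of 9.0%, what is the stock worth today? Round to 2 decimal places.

Gordon growth model: P₀ = D₁/(r − g). D₁ = 1.69 × (1 + 0.0493) = 1.7733.
P₀ = 1.7733 / (0.09 − 0.0493) = 1.7733 / 0.0407 = 43.5704

£43.57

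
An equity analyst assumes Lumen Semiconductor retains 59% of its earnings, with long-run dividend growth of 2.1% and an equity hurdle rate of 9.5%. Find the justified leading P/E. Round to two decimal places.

5.54

Payout ratio b = 1 − 0.59 = 0.41.
Justified leading P/E = b/(r−g) = 0.41/(0.095−0.021) = 5.5405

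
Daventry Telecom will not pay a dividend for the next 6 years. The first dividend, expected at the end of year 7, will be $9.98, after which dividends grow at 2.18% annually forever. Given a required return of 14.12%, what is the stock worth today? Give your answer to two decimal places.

Deferred-dividend DDM. At t=6 the remaining stream is a growing perpetuity with first payment D_7 = 9.98.
V_6 = D_7/(r−g) = 9.98/(0.1412−0.0218) = 83.5846
P₀ = V_6/(1+r)^6 = 83.5846/(1+0.1412)^6 = 37.8404

$37.84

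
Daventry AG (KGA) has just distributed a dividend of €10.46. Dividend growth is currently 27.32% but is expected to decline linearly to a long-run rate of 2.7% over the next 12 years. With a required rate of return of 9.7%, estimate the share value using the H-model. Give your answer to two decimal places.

€374.20

H-model: P₀ = D₀[(1+g_L) + H(g_S−g_L)]/(r−g_L), with H = 12/2 = 6.
P₀ = 10.46 × [(1+0.027) + 6×(0.2732−0.027)] / (0.097−0.027)
   = 10.46 × 2.5042 / 0.07 = 374.1990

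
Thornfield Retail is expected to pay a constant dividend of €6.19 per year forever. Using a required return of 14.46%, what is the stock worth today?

€42.81

Zero-growth DDM (perpetuity): P₀ = D/r = 6.19 / 0.1446 = 42.8077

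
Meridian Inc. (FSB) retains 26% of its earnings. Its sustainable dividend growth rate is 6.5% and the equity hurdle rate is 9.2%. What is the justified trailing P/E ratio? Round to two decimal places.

Payout ratio b = 1 − 0.26 = 0.74.
Justified trailing P/E = b(1+g)/(r−g) = 0.74×(1+0.065)/(0.092−0.065) = 29.1889

29.19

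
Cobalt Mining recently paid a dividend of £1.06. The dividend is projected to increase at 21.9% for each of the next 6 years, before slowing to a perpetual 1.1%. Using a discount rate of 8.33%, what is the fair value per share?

£39.90

Two-stage DDM. Project D₁…D_6 at 0.219, terminal growth 0.011, discount at r = 0.0833.
D_1 = 1.2921
D_2 = 1.5751
D_3 = 1.9201
D_4 = 2.3406
D_5 = 2.8531
D_6 = 3.4780
Terminal value at t=6: TV = D_7/(r−g) = 3.5162/(0.0833−0.011) = 48.6341
P₀ = 1.2921/(1+0.0833)^1 + 1.5751/(1+0.0833)^2 + 1.9201/(1+0.0833)^3 + 2.3406/(1+0.0833)^4 + 2.8531/(1+0.0833)^5 + 3.4780/(1+0.0833)^6 + 48.6341/(1+0.0833)^6 = 39.9010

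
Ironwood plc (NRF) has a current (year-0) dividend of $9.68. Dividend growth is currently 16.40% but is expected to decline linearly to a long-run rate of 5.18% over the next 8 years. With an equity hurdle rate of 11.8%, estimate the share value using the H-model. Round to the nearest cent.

$219.42

H-model: P₀ = D₀[(1+g_L) + H(g_S−g_L)]/(r−g_L), with H = 8/2 = 4.
P₀ = 9.68 × [(1+0.0518) + 4×(0.164−0.0518)] / (0.118−0.0518)
   = 9.68 × 1.5006 / 0.0662 = 219.4231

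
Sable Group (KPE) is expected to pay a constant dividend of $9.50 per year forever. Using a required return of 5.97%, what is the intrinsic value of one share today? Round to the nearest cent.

Zero-growth DDM (perpetuity): P₀ = D/r = 9.50 / 0.0597 = 159.1290

$159.13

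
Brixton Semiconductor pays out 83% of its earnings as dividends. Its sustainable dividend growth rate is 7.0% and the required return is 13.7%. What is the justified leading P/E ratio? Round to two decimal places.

Justified leading P/E = b/(r−g) = 0.83/(0.137−0.07) = 12.3881

12.39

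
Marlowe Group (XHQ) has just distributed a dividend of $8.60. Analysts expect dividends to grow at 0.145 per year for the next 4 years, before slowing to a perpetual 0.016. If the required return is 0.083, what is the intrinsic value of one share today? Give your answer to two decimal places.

$202.55

Two-stage DDM. Project D₁…D_4 at 0.145, terminal growth 0.016, discount at r = 0.083.
D_1 = 9.8470
D_2 = 11.2748
D_3 = 12.9097
D_4 = 14.7816
Terminal value at t=4: TV = D_5/(r−g) = 15.0181/(0.083−0.016) = 224.1503
P₀ = 9.8470/(1+0.083)^1 + 11.2748/(1+0.083)^2 + 12.9097/(1+0.083)^3 + 14.7816/(1+0.083)^4 + 224.1503/(1+0.083)^4 = 202.5525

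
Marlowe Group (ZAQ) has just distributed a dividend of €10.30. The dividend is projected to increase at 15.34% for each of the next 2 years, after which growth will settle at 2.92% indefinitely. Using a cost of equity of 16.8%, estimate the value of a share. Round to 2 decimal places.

Two-stage DDM. Project D₁…D_2 at 0.1534, terminal growth 0.0292, discount at r = 0.168.
D_1 = 11.8800
D_2 = 13.7024
Terminal value at t=2: TV = D_3/(r−g) = 14.1025/(0.168−0.0292) = 101.6032
P₀ = 11.8800/(1+0.168)^1 + 13.7024/(1+0.168)^2 + 101.6032/(1+0.168)^2 = 94.6923

€94.69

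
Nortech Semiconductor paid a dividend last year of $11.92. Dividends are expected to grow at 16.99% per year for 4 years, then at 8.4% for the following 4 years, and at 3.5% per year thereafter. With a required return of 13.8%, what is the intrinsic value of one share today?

Three-stage DDM. Project D₁…D_8; terminal Gordon value at t=8 with g = 0.035; discount at r = 0.138.
D_1 = 13.9452
D_2 = 16.3145
D_3 = 19.0863
D_4 = 22.3291
D_5 = 24.2047
D_6 = 26.2379
D_7 = 28.4419
D_8 = 30.8311
TV_8 = 31.9101/(0.138−0.035) = 309.8072
P₀ = Σ Dₜ/(1+r)ᵗ + TV_8/(1+r)^8 = 208.4888

$208.49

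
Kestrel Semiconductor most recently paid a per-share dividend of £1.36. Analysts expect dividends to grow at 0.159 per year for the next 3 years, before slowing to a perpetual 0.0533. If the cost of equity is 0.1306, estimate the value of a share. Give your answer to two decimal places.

£24.25

Two-stage DDM. Project D₁…D_3 at 0.159, terminal growth 0.0533, discount at r = 0.1306.
D_1 = 1.5762
D_2 = 1.8269
D_3 = 2.1173
Terminal value at t=3: TV = D_4/(r−g) = 2.2302/(0.1306−0.0533) = 28.8511
P₀ = 1.5762/(1+0.1306)^1 + 1.8269/(1+0.1306)^2 + 2.1173/(1+0.1306)^3 + 28.8511/(1+0.1306)^3 = 24.2518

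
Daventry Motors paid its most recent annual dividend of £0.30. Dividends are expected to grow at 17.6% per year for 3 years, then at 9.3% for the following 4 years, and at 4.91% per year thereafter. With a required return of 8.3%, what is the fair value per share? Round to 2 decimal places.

Three-stage DDM. Project D₁…D_7; terminal Gordon value at t=7 with g = 0.0491; discount at r = 0.083.
D_1 = 0.3528
D_2 = 0.4149
D_3 = 0.4879
D_4 = 0.5333
D_5 = 0.5829
D_6 = 0.6371
D_7 = 0.6963
TV_7 = 0.7305/(0.083−0.0491) = 21.5497
P₀ = Σ Dₜ/(1+r)ᵗ + TV_7/(1+r)^7 = 14.9681

£14.97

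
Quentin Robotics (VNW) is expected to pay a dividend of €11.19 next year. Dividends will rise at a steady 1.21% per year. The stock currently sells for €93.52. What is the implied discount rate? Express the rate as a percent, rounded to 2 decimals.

Rearranging the constant-growth DDM: r = D₁/P₀ + g.
r = 11.1900 / 93.52 + 0.0121 = 0.11965 + 0.0121 = 0.13175

13.18%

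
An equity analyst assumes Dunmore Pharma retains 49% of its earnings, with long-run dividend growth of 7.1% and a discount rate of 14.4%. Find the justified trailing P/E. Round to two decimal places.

7.48

Payout ratio b = 1 − 0.49 = 0.51.
Justified trailing P/E = b(1+g)/(r−g) = 0.51×(1+0.071)/(0.144−0.071) = 7.4823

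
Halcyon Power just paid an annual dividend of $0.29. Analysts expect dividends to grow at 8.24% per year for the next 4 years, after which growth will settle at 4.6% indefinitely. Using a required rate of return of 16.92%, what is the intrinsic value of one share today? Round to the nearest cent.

Two-stage DDM. Project D₁…D_4 at 0.0824, terminal growth 0.046, discount at r = 0.1692.
D_1 = 0.3139
D_2 = 0.3398
D_3 = 0.3678
D_4 = 0.3981
Terminal value at t=4: TV = D_5/(r−g) = 0.4164/(0.1692−0.046) = 3.3796
P₀ = 0.3139/(1+0.1692)^1 + 0.3398/(1+0.1692)^2 + 0.3678/(1+0.1692)^3 + 0.3981/(1+0.1692)^4 + 3.3796/(1+0.1692)^4 = 2.7686

$2.77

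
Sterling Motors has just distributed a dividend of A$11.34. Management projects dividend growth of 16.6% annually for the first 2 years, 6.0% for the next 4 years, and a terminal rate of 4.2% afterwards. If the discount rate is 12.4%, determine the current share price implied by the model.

Three-stage DDM. Project D₁…D_6; terminal Gordon value at t=6 with g = 0.042; discount at r = 0.124.
D_1 = 13.2224
D_2 = 15.4174
D_3 = 16.3424
D_4 = 17.3230
D_5 = 18.3623
D_6 = 19.4641
TV_6 = 20.2816/(0.124−0.042) = 247.3361
P₀ = Σ Dₜ/(1+r)ᵗ + TV_6/(1+r)^6 = 188.8725

A$188.87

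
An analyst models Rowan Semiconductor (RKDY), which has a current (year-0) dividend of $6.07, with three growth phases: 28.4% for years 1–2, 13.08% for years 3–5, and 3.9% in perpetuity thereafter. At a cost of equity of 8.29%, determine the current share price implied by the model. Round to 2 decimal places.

Three-stage DDM. Project D₁…D_5; terminal Gordon value at t=5 with g = 0.039; discount at r = 0.0829.
D_1 = 7.7939
D_2 = 10.0073
D_3 = 11.3163
D_4 = 12.7965
D_5 = 14.4703
TV_5 = 15.0346/(0.0829−0.039) = 342.4737
P₀ = Σ Dₜ/(1+r)ᵗ + TV_5/(1+r)^5 = 273.6423

$273.64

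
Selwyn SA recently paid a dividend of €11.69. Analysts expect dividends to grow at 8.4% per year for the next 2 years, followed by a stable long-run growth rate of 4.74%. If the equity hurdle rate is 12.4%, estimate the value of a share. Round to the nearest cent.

Two-stage DDM. Project D₁…D_2 at 0.084, terminal growth 0.0474, discount at r = 0.124.
D_1 = 12.6720
D_2 = 13.7364
Terminal value at t=2: TV = D_3/(r−g) = 14.3875/(0.124−0.0474) = 187.8265
P₀ = 12.6720/(1+0.124)^1 + 13.7364/(1+0.124)^2 + 187.8265/(1+0.124)^2 = 170.8171

€170.82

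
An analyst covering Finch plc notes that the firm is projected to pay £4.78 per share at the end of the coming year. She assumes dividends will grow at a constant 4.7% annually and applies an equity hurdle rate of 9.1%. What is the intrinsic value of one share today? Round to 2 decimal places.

£108.64

Gordon growth model: P₀ = D₁/(r − g), with D₁ = 4.78 given directly.
P₀ = 4.7800 / (0.091 − 0.047) = 4.7800 / 0.044 = 108.6364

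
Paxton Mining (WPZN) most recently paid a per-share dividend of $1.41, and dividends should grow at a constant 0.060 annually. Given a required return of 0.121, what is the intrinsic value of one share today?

Gordon growth model: P₀ = D₁/(r − g). D₁ = 1.41 × (1 + 0.06) = 1.4946.
P₀ = 1.4946 / (0.121 − 0.06) = 1.4946 / 0.061 = 24.5016

$24.50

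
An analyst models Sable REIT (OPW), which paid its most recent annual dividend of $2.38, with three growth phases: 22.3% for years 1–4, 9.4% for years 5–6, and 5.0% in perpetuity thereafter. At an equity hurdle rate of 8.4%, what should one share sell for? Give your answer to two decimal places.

Three-stage DDM. Project D₁…D_6; terminal Gordon value at t=6 with g = 0.05; discount at r = 0.084.
D_1 = 2.9107
D_2 = 3.5598
D_3 = 4.3537
D_4 = 5.3245
D_5 = 5.8251
D_6 = 6.3726
TV_6 = 6.6912/(0.084−0.05) = 196.8012
P₀ = Σ Dₜ/(1+r)ᵗ + TV_6/(1+r)^6 = 142.1060

$142.11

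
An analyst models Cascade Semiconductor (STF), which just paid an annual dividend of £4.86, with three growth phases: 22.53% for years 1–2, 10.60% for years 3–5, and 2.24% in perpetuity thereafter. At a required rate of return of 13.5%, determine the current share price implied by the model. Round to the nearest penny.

£74.64

Three-stage DDM. Project D₁…D_5; terminal Gordon value at t=5 with g = 0.0224; discount at r = 0.135.
D_1 = 5.9550
D_2 = 7.2966
D_3 = 8.0701
D_4 = 8.9255
D_5 = 9.8716
TV_5 = 10.0927/(0.135−0.0224) = 89.6332
P₀ = Σ Dₜ/(1+r)ᵗ + TV_5/(1+r)^5 = 74.6365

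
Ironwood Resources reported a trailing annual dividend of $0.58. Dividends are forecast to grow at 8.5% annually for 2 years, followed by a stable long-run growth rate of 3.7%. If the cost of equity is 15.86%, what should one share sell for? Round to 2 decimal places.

$5.39

Two-stage DDM. Project D₁…D_2 at 0.085, terminal growth 0.037, discount at r = 0.1586.
D_1 = 0.6293
D_2 = 0.6828
Terminal value at t=2: TV = D_3/(r−g) = 0.7081/(0.1586−0.037) = 5.8228
P₀ = 0.6293/(1+0.1586)^1 + 0.6828/(1+0.1586)^2 + 5.8228/(1+0.1586)^2 = 5.3896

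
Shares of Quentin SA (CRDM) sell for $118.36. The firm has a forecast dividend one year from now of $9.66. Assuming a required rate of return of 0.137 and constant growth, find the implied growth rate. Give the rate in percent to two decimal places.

5.54%

From P₀ = D₁/(r − g), the implied growth is g = r − D₁/P₀.
g = 0.137 − 9.66/118.36 = 0.137 − 0.08162 = 0.05538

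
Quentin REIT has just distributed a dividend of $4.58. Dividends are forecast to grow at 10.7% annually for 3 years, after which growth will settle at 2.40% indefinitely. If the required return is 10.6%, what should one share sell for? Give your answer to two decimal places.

$71.11

Two-stage DDM. Project D₁…D_3 at 0.107, terminal growth 0.024, discount at r = 0.106.
D_1 = 5.0701
D_2 = 5.6126
D_3 = 6.2131
Terminal value at t=3: TV = D_4/(r−g) = 6.3622/(0.106−0.024) = 77.5880
P₀ = 5.0701/(1+0.106)^1 + 5.6126/(1+0.106)^2 + 6.2131/(1+0.106)^3 + 77.5880/(1+0.106)^3 = 71.1143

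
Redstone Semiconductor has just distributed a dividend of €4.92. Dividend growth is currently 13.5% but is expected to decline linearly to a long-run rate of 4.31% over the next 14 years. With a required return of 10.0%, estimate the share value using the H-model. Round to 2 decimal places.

H-model: P₀ = D₀[(1+g_L) + H(g_S−g_L)]/(r−g_L), with H = 14/2 = 7.
P₀ = 4.92 × [(1+0.0431) + 7×(0.135−0.0431)] / (0.1−0.0431)
   = 4.92 × 1.6864 / 0.0569 = 145.8188

€145.82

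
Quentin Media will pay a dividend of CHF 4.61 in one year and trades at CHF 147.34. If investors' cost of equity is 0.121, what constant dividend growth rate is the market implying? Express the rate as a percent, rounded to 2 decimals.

8.97%

From P₀ = D₁/(r − g), the implied growth is g = r − D₁/P₀.
g = 0.121 − 4.61/147.34 = 0.121 − 0.03129 = 0.08971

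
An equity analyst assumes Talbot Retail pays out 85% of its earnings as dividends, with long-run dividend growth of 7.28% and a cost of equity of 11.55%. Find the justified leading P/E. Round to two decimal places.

19.91

Justified leading P/E = b/(r−g) = 0.85/(0.1155−0.0728) = 19.9063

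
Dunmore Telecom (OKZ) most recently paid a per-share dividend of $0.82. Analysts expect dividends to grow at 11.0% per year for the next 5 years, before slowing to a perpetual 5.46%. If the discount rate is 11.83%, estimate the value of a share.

Two-stage DDM. Project D₁…D_5 at 0.11, terminal growth 0.0546, discount at r = 0.1183.
D_1 = 0.9102
D_2 = 1.0103
D_3 = 1.1215
D_4 = 1.2448
D_5 = 1.3817
Terminal value at t=5: TV = D_6/(r−g) = 1.4572/(0.1183−0.0546) = 22.8758
P₀ = 0.9102/(1+0.1183)^1 + 1.0103/(1+0.1183)^2 + 1.1215/(1+0.1183)^3 + 1.2448/(1+0.1183)^4 + 1.3817/(1+0.1183)^5 + 22.8758/(1+0.1183)^5 = 17.0889

$17.09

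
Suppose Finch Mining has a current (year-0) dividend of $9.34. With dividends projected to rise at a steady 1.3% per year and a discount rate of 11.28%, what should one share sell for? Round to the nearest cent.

$94.80

Gordon growth model: P₀ = D₁/(r − g). D₁ = 9.34 × (1 + 0.013) = 9.4614.
P₀ = 9.4614 / (0.1128 − 0.013) = 9.4614 / 0.0998 = 94.8038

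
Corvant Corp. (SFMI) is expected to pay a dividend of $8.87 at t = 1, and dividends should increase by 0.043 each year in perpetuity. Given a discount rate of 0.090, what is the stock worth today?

Gordon growth model: P₀ = D₁/(r − g), with D₁ = 8.87 given directly.
P₀ = 8.8700 / (0.09 − 0.043) = 8.8700 / 0.047 = 188.7234

$188.72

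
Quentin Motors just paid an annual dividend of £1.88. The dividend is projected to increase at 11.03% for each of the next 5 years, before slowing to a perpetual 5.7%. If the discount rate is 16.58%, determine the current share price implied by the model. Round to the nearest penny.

£22.45

Two-stage DDM. Project D₁…D_5 at 0.1103, terminal growth 0.057, discount at r = 0.1658.
D_1 = 2.0874
D_2 = 2.3176
D_3 = 2.5732
D_4 = 2.8571
D_5 = 3.1722
Terminal value at t=5: TV = D_6/(r−g) = 3.3530/(0.1658−0.057) = 30.8181
P₀ = 2.0874/(1+0.1658)^1 + 2.3176/(1+0.1658)^2 + 2.5732/(1+0.1658)^3 + 2.8571/(1+0.1658)^4 + 3.1722/(1+0.1658)^5 + 30.8181/(1+0.1658)^5 = 22.4512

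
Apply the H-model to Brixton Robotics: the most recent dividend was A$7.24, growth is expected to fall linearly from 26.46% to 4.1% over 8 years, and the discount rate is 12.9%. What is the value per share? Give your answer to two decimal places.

H-model: P₀ = D₀[(1+g_L) + H(g_S−g_L)]/(r−g_L), with H = 8/2 = 4.
P₀ = 7.24 × [(1+0.041) + 4×(0.2646−0.041)] / (0.129−0.041)
   = 7.24 × 1.9354 / 0.088 = 159.2306

A$159.23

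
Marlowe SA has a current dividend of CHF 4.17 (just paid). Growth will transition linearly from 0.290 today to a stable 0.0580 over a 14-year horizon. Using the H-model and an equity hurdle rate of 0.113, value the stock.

H-model: P₀ = D₀[(1+g_L) + H(g_S−g_L)]/(r−g_L), with H = 14/2 = 7.
P₀ = 4.17 × [(1+0.058) + 7×(0.29−0.058)] / (0.113−0.058)
   = 4.17 × 2.6820 / 0.055 = 203.3444

CHF 203.34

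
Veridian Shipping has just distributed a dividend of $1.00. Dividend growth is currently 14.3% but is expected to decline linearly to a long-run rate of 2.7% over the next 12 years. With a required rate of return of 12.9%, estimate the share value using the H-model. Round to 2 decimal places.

H-model: P₀ = D₀[(1+g_L) + H(g_S−g_L)]/(r−g_L), with H = 12/2 = 6.
P₀ = 1.00 × [(1+0.027) + 6×(0.143−0.027)] / (0.129−0.027)
   = 1.00 × 1.7230 / 0.102 = 16.8922

$16.89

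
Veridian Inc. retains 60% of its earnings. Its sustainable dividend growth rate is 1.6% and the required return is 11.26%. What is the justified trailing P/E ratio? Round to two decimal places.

Payout ratio b = 1 − 0.60 = 0.40.
Justified trailing P/E = b(1+g)/(r−g) = 0.40×(1+0.016)/(0.1126−0.016) = 4.2070

4.21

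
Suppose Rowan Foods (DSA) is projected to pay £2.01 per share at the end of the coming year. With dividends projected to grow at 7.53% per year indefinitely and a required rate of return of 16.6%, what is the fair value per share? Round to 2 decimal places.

£22.16

Gordon growth model: P₀ = D₁/(r − g), with D₁ = 2.01 given directly.
P₀ = 2.0100 / (0.166 − 0.0753) = 2.0100 / 0.0907 = 22.1610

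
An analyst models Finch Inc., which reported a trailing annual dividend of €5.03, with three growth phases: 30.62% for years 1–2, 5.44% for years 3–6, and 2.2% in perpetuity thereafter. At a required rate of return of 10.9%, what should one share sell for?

Three-stage DDM. Project D₁…D_6; terminal Gordon value at t=6 with g = 0.022; discount at r = 0.109.
D_1 = 6.5702
D_2 = 8.5820
D_3 = 9.0488
D_4 = 9.5411
D_5 = 10.0601
D_6 = 10.6074
TV_6 = 10.8408/(0.109−0.022) = 124.6065
P₀ = Σ Dₜ/(1+r)ᵗ + TV_6/(1+r)^6 = 104.5244

€104.52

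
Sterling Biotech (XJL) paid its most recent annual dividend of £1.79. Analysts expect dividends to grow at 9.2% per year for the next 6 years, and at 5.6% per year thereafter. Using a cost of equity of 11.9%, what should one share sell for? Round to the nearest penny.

£35.78

Two-stage DDM. Project D₁…D_6 at 0.092, terminal growth 0.056, discount at r = 0.119.
D_1 = 1.9547
D_2 = 2.1345
D_3 = 2.3309
D_4 = 2.5453
D_5 = 2.7795
D_6 = 3.0352
Terminal value at t=6: TV = D_7/(r−g) = 3.2052/(0.119−0.056) = 50.8759
P₀ = 1.9547/(1+0.119)^1 + 2.1345/(1+0.119)^2 + 2.3309/(1+0.119)^3 + 2.5453/(1+0.119)^4 + 2.7795/(1+0.119)^5 + 3.0352/(1+0.119)^6 + 50.8759/(1+0.119)^6 = 35.7824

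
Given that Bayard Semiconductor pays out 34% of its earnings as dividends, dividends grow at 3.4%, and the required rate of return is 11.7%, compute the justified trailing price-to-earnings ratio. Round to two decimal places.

Justified trailing P/E = b(1+g)/(r−g) = 0.34×(1+0.034)/(0.117−0.034) = 4.2357

4.24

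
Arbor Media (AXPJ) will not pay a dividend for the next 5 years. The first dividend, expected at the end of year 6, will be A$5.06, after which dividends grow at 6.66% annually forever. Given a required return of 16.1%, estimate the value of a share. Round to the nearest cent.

A$25.41

Deferred-dividend DDM. At t=5 the remaining stream is a growing perpetuity with first payment D_6 = 5.06.
V_5 = D_6/(r−g) = 5.06/(0.161−0.0666) = 53.6017
P₀ = V_5/(1+r)^5 = 53.6017/(1+0.161)^5 = 25.4107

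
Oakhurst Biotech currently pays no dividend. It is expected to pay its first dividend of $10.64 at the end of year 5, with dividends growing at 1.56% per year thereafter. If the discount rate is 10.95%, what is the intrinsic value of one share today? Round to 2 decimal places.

$74.78

Deferred-dividend DDM. At t=4 the remaining stream is a growing perpetuity with first payment D_5 = 10.64.
V_4 = D_5/(r−g) = 10.64/(0.1095−0.0156) = 113.3120
P₀ = V_4/(1+r)^4 = 113.3120/(1+0.1095)^4 = 74.7768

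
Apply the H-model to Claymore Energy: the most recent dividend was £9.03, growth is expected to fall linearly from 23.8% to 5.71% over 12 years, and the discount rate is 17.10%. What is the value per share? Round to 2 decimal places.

H-model: P₀ = D₀[(1+g_L) + H(g_S−g_L)]/(r−g_L), with H = 12/2 = 6.
P₀ = 9.03 × [(1+0.0571) + 6×(0.238−0.0571)] / (0.171−0.0571)
   = 9.03 × 2.1425 / 0.1139 = 169.8576

£169.86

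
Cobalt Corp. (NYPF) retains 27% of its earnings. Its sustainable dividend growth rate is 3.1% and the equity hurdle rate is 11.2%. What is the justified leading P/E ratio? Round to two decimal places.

9.01

Payout ratio b = 1 − 0.27 = 0.73.
Justified leading P/E = b/(r−g) = 0.73/(0.112−0.031) = 9.0123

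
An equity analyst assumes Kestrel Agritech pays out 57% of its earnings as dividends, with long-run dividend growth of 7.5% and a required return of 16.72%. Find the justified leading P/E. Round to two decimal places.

6.18

Justified leading P/E = b/(r−g) = 0.57/(0.1672−0.075) = 6.1822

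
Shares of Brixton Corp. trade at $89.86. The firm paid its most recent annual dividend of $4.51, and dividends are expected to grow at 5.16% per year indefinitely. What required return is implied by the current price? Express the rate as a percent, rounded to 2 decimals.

10.44%

Rearranging the constant-growth DDM: r = D₁/P₀ + g.
D₁ = 4.51 × (1 + 0.0516) = 4.7427.
r = 4.7427 / 89.86 + 0.0516 = 0.05278 + 0.0516 = 0.10438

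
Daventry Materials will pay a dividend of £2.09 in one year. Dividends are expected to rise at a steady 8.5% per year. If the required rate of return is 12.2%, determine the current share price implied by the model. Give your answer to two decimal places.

£56.49

Gordon growth model: P₀ = D₁/(r − g), with D₁ = 2.09 given directly.
P₀ = 2.0900 / (0.122 − 0.085) = 2.0900 / 0.037 = 56.4865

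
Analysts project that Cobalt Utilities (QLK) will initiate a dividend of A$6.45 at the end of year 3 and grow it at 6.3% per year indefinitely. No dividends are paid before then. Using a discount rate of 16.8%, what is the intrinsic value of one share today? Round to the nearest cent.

Deferred-dividend DDM. At t=2 the remaining stream is a growing perpetuity with first payment D_3 = 6.45.
V_2 = D_3/(r−g) = 6.45/(0.168−0.063) = 61.4286
P₀ = V_2/(1+r)^2 = 61.4286/(1+0.168)^2 = 45.0282

A$45.03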